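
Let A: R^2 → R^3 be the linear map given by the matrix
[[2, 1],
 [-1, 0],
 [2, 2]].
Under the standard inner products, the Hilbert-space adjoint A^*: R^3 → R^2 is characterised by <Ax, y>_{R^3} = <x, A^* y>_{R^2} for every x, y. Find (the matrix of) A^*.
A^* = A^T =
[[2, -1, 2],
 [1, 0, 2]]

For real matrices with standard dot products, the defining identity <Ax, y> = <x, A^* y> gives (Ax)^T y = x^T (A^*) y, i.e. x^T A^T y = x^T (A^*) y. Since this holds for all x, y, we must have A^* = A^T. Therefore
A^* =
[[2, -1, 2],
 [1, 0, 2]].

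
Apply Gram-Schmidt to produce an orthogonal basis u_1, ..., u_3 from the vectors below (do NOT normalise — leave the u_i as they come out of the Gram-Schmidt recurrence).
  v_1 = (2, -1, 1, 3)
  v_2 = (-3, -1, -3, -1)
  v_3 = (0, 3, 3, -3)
Orthogonal basis:
  u_1 = (2, -1, 1, 3)
  u_2 = (-23/15, -26/15, -34/15, 6/5)
  u_3 = (-144/179, 24/179, 114/179, 66/179)

Apply the Gram-Schmidt recurrence
  u_1 = v_1
  u_i = v_i − Σ_{j<i} ((v_i · u_j) / (u_j · u_j)) · u_j.

Step by step this gives:
  u_1 = (2, -1, 1, 3)
  u_2 = (-23/15, -26/15, -34/15, 6/5)
  u_3 = (-144/179, 24/179, 114/179, 66/179)

Orthogonality check:
  u_2 · u_1 = 0 (should be 0)
  u_3 · u_1 = 0 (should be 0)
  u_3 · u_2 = 0 (should be 0)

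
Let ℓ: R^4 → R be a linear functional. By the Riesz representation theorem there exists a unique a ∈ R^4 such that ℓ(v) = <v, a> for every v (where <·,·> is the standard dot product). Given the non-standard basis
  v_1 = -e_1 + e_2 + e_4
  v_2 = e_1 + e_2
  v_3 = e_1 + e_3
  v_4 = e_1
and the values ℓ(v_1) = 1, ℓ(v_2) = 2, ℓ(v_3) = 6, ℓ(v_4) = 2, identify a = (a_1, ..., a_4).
a = (2, 0, 4, 3)

Write a = (a_1, ..., a_4) in the standard basis. For each basis vector v_i, ℓ(v_i) = <v_i, a> is a linear equation in the a_j's. Collect the n equations into a matrix system V a = ℓ, where row i of V is v_i (expressed in the standard basis). Since V is invertible (lower-triangular with 1s on the diagonal, up to permutation), solve by back-substitution:
  V =
[[-1, 1, 0, 1],
 [1, 1, 0, 0],
 [1, 0, 1, 0],
 [1, 0, 0, 0]]
  V a = (1, 2, 6, 2)
Solving gives a = (2, 0, 4, 3).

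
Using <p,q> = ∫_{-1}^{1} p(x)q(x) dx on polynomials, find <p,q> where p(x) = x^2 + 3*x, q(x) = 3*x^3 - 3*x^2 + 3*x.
<p,q> = 42/5

Expand the product: p(x)·q(x) = 3*x^5 + 6*x^4 - 6*x^3 + 9*x^2.
∫_{-1}^{1} of each monomial x^k gives [2/(k+1) if k even, 0 if k odd]. Integrating term-by-term (or equivalently evaluating the antiderivative F(x) = x^6/2 + 6*x^5/5 - 3*x^4/2 + 3*x^3 at the endpoints):
  F(1) − F(−1) = 16/5 − (-26/5) = 42/5.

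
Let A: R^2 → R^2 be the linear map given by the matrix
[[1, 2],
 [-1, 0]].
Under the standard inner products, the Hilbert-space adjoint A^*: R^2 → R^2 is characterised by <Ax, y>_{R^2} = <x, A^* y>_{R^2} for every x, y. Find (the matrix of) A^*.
A^* = A^T =
[[1, -1],
 [2, 0]]

For real matrices with standard dot products, the defining identity <Ax, y> = <x, A^* y> gives (Ax)^T y = x^T (A^*) y, i.e. x^T A^T y = x^T (A^*) y. Since this holds for all x, y, we must have A^* = A^T. Therefore
A^* =
[[1, -1],
 [2, 0]].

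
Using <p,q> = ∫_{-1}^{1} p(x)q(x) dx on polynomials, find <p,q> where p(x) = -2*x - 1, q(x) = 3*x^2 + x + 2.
<p,q> = -22/3

Expand the product: p(x)·q(x) = -6*x^3 - 5*x^2 - 5*x - 2.
∫_{-1}^{1} of each monomial x^k gives [2/(k+1) if k even, 0 if k odd]. Integrating term-by-term (or equivalently evaluating the antiderivative F(x) = -3*x^4/2 - 5*x^3/3 - 5*x^2/2 - 2*x at the endpoints):
  F(1) − F(−1) = -23/3 − (-1/3) = -22/3.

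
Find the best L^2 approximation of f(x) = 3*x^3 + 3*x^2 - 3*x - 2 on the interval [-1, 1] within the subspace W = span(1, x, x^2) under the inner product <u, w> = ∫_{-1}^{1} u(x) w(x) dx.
g(x) = 3*x^2 - 6*x/5 - 2

The best approximation g ∈ W is the orthogonal projection of f onto W. Writing g = a_0 + a_1 x + a_2 x^2, the coefficients solve the normal equations G · a = b where
  G_{ij} = <φ_i, φ_j> and b_i = <f, φ_i>, with φ_0 = 1, φ_1 = x, φ_2 = x^2.
G =
  [2, 0, 2/3]
  [0, 2/3, 0]
  [2/3, 0, 2/5],
b = (-2, -4/5, -2/15).
Solving gives a_0 = -2, a_1 = -6/5, a_2 = 3, so
  g(x) = 3*x^2 - 6*x/5 - 2.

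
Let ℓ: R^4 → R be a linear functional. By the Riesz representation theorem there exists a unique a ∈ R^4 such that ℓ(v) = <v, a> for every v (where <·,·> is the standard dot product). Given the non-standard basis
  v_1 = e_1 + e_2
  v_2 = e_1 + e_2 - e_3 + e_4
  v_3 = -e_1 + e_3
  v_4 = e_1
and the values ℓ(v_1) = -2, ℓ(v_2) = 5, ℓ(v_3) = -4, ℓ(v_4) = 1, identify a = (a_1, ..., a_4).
a = (1, -3, -3, 4)

Write a = (a_1, ..., a_4) in the standard basis. For each basis vector v_i, ℓ(v_i) = <v_i, a> is a linear equation in the a_j's. Collect the n equations into a matrix system V a = ℓ, where row i of V is v_i (expressed in the standard basis). Since V is invertible (lower-triangular with 1s on the diagonal, up to permutation), solve by back-substitution:
  V =
[[1, 1, 0, 0],
 [1, 1, -1, 1],
 [-1, 0, 1, 0],
 [1, 0, 0, 0]]
  V a = (-2, 5, -4, 1)
Solving gives a = (1, -3, -3, 4).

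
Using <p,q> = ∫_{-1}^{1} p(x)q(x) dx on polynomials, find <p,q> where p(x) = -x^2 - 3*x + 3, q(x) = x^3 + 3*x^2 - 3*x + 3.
<p,q> = 128/5

Expand the product: p(x)·q(x) = -x^5 - 6*x^4 - 3*x^3 + 15*x^2 - 18*x + 9.
∫_{-1}^{1} of each monomial x^k gives [2/(k+1) if k even, 0 if k odd]. Integrating term-by-term (or equivalently evaluating the antiderivative F(x) = -x^6/6 - 6*x^5/5 - 3*x^4/4 + 5*x^3 - 9*x^2 + 9*x at the endpoints):
  F(1) − F(−1) = 173/60 − (-1363/60) = 128/5.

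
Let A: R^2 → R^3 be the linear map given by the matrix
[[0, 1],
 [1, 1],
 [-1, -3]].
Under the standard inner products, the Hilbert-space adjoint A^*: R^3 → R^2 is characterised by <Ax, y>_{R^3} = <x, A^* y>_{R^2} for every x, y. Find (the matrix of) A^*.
A^* = A^T =
[[0, 1, -1],
 [1, 1, -3]]

For real matrices with standard dot products, the defining identity <Ax, y> = <x, A^* y> gives (Ax)^T y = x^T (A^*) y, i.e. x^T A^T y = x^T (A^*) y. Since this holds for all x, y, we must have A^* = A^T. Therefore
A^* =
[[0, 1, -1],
 [1, 1, -3]].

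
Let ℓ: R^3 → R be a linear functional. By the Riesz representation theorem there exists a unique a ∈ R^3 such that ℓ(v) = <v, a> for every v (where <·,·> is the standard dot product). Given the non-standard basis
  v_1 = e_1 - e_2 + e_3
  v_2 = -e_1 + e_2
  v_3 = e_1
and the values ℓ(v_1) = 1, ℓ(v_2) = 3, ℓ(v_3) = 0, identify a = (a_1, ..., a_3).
a = (0, 3, 4)

Write a = (a_1, ..., a_3) in the standard basis. For each basis vector v_i, ℓ(v_i) = <v_i, a> is a linear equation in the a_j's. Collect the n equations into a matrix system V a = ℓ, where row i of V is v_i (expressed in the standard basis). Since V is invertible (lower-triangular with 1s on the diagonal, up to permutation), solve by back-substitution:
  V =
[[1, -1, 1],
 [-1, 1, 0],
 [1, 0, 0]]
  V a = (1, 3, 0)
Solving gives a = (0, 3, 4).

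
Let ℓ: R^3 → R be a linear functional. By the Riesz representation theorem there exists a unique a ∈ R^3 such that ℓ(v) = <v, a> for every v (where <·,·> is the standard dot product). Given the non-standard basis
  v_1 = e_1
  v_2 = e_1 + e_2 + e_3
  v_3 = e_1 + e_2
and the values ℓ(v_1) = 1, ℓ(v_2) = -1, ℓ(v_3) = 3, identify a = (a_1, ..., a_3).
a = (1, 2, -4)

Write a = (a_1, ..., a_3) in the standard basis. For each basis vector v_i, ℓ(v_i) = <v_i, a> is a linear equation in the a_j's. Collect the n equations into a matrix system V a = ℓ, where row i of V is v_i (expressed in the standard basis). Since V is invertible (lower-triangular with 1s on the diagonal, up to permutation), solve by back-substitution:
  V =
[[1, 0, 0],
 [1, 1, 1],
 [1, 1, 0]]
  V a = (1, -1, 3)
Solving gives a = (1, 2, -4).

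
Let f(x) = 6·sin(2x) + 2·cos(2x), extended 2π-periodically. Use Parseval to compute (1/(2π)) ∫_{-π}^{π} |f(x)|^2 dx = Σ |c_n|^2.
Σ |c_n|^2 = 20

Expand |f|^2 and use orthogonality of {sin(nx), cos(mx)} on [-π, π]:
  ∫_{-π}^{π} sin(nx)^2 dx = π, ∫ cos(mx)^2 dx = π, and cross terms integrate to 0.
So ∫_{-π}^{π} f(x)^2 dx = 6^2 · π + 2^2 · π = (36 + 4)π.
Divide by 2π: (36 + 4)/2 = 20.
By Parseval, this equals Σ |c_n|^2.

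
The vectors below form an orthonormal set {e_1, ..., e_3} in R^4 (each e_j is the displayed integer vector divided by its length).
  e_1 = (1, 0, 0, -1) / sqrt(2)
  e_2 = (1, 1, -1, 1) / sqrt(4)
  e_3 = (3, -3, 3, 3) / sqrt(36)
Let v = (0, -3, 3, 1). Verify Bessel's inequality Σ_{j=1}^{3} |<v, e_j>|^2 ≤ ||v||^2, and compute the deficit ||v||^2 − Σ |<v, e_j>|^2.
Σ |<v, e_j>|^2 = 19; ||v||^2 = 19; deficit = 0

Write each e_j = u_j / sqrt(<u_j, u_j>) where u_j is the displayed integer vector. Then <v, e_j> = <v, u_j> / sqrt(<u_j, u_j>), so |<v, e_j>|^2 = <v, u_j>^2 / <u_j, u_j>.
Coefficients: <v, e_1> = -1/sqrt(2), <v, e_2> = -5/sqrt(4), <v, e_3> = 21/sqrt(36).
Square and sum: Σ |<v, e_j>|^2 = 19.
Compute ||v||^2 = v·v = 19.
Deficit = 19 − 19 = 0 ≥ 0, confirming Bessel's inequality. (The deficit equals ||v − Σ <v,e_j> e_j||^2, the squared distance from v to span{e_j}.)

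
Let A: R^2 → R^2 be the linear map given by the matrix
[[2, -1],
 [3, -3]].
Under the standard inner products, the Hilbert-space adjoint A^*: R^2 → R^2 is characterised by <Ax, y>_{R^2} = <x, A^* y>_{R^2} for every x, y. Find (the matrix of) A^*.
A^* = A^T =
[[2, 3],
 [-1, -3]]

For real matrices with standard dot products, the defining identity <Ax, y> = <x, A^* y> gives (Ax)^T y = x^T (A^*) y, i.e. x^T A^T y = x^T (A^*) y. Since this holds for all x, y, we must have A^* = A^T. Therefore
A^* =
[[2, 3],
 [-1, -3]].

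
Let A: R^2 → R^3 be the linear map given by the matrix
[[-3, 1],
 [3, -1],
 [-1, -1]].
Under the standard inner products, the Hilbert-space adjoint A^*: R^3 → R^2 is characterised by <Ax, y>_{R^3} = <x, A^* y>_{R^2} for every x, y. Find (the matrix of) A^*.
A^* = A^T =
[[-3, 3, -1],
 [1, -1, -1]]

For real matrices with standard dot products, the defining identity <Ax, y> = <x, A^* y> gives (Ax)^T y = x^T (A^*) y, i.e. x^T A^T y = x^T (A^*) y. Since this holds for all x, y, we must have A^* = A^T. Therefore
A^* =
[[-3, 3, -1],
 [1, -1, -1]].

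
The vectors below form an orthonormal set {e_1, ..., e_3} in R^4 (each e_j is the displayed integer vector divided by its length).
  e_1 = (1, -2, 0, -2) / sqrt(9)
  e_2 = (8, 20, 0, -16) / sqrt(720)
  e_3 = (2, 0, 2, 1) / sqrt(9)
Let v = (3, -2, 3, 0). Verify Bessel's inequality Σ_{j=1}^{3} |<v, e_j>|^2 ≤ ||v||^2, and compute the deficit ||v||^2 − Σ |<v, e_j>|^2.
Σ |<v, e_j>|^2 = 109/5; ||v||^2 = 22; deficit = 1/5

Write each e_j = u_j / sqrt(<u_j, u_j>) where u_j is the displayed integer vector. Then <v, e_j> = <v, u_j> / sqrt(<u_j, u_j>), so |<v, e_j>|^2 = <v, u_j>^2 / <u_j, u_j>.
Coefficients: <v, e_1> = 7/sqrt(9), <v, e_2> = -16/sqrt(720), <v, e_3> = 12/sqrt(9).
Square and sum: Σ |<v, e_j>|^2 = 109/5.
Compute ||v||^2 = v·v = 22.
Deficit = 22 − 109/5 = 1/5 ≥ 0, confirming Bessel's inequality. (The deficit equals ||v − Σ <v,e_j> e_j||^2, the squared distance from v to span{e_j}.)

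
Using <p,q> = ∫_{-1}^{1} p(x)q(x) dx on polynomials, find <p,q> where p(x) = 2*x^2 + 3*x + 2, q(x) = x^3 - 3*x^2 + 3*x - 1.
<p,q> = -68/15

Expand the product: p(x)·q(x) = 2*x^5 - 3*x^4 - x^3 + x^2 + 3*x - 2.
∫_{-1}^{1} of each monomial x^k gives [2/(k+1) if k even, 0 if k odd]. Integrating term-by-term (or equivalently evaluating the antiderivative F(x) = x^6/3 - 3*x^5/5 - x^4/4 + x^3/3 + 3*x^2/2 - 2*x at the endpoints):
  F(1) − F(−1) = -41/60 − (77/20) = -68/15.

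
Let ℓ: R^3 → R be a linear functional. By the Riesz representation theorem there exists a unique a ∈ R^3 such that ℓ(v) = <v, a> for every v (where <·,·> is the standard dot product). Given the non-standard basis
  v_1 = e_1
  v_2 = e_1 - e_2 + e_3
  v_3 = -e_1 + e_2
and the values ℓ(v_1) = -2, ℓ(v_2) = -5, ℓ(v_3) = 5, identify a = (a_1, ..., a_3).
a = (-2, 3, 0)

Write a = (a_1, ..., a_3) in the standard basis. For each basis vector v_i, ℓ(v_i) = <v_i, a> is a linear equation in the a_j's. Collect the n equations into a matrix system V a = ℓ, where row i of V is v_i (expressed in the standard basis). Since V is invertible (lower-triangular with 1s on the diagonal, up to permutation), solve by back-substitution:
  V =
[[1, 0, 0],
 [1, -1, 1],
 [-1, 1, 0]]
  V a = (-2, -5, 5)
Solving gives a = (-2, 3, 0).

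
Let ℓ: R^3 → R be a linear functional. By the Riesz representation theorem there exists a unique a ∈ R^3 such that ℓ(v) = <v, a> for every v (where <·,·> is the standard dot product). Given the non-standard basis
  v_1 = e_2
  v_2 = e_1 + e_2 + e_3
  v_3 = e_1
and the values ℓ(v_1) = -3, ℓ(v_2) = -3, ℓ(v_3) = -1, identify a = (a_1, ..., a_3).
a = (-1, -3, 1)

Write a = (a_1, ..., a_3) in the standard basis. For each basis vector v_i, ℓ(v_i) = <v_i, a> is a linear equation in the a_j's. Collect the n equations into a matrix system V a = ℓ, where row i of V is v_i (expressed in the standard basis). Since V is invertible (lower-triangular with 1s on the diagonal, up to permutation), solve by back-substitution:
  V =
[[0, 1, 0],
 [1, 1, 1],
 [1, 0, 0]]
  V a = (-3, -3, -1)
Solving gives a = (-1, -3, 1).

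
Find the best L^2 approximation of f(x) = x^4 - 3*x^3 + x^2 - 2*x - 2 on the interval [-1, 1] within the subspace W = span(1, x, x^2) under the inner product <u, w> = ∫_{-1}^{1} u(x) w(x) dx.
g(x) = 13*x^2/7 - 19*x/5 - 73/35

The best approximation g ∈ W is the orthogonal projection of f onto W. Writing g = a_0 + a_1 x + a_2 x^2, the coefficients solve the normal equations G · a = b where
  G_{ij} = <φ_i, φ_j> and b_i = <f, φ_i>, with φ_0 = 1, φ_1 = x, φ_2 = x^2.
G =
  [2, 0, 2/3]
  [0, 2/3, 0]
  [2/3, 0, 2/5],
b = (-44/15, -38/15, -68/105).
Solving gives a_0 = -73/35, a_1 = -19/5, a_2 = 13/7, so
  g(x) = 13*x^2/7 - 19*x/5 - 73/35.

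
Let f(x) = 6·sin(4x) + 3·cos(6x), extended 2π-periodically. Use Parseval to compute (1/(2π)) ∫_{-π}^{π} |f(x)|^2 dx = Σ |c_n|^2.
Σ |c_n|^2 = 45/2

Expand |f|^2 and use orthogonality of {sin(nx), cos(mx)} on [-π, π]:
  ∫_{-π}^{π} sin(nx)^2 dx = π, ∫ cos(mx)^2 dx = π, and cross terms integrate to 0.
So ∫_{-π}^{π} f(x)^2 dx = 6^2 · π + 3^2 · π = (36 + 9)π.
Divide by 2π: (36 + 9)/2 = 45/2.
By Parseval, this equals Σ |c_n|^2.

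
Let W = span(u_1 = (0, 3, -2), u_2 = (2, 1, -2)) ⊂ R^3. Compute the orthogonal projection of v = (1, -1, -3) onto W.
proj_W(v) = (35/17, 1/17, -24/17)

Set up U = [u_1 | ... | u_2] ∈ R^(3×2). The projector onto W = col(U) is P = U (U^T U)^(-1) U^T.
Compute U^T U =
  [13, 7]
  [7, 9],
and U^T v = (3, 7).
Solve U^T U · c = U^T v for the coefficients: c = (-11/34, 35/34). The projection is proj_W(v) = U c.
Check: (v - proj_W(v)) · u_1 = 0  (should be 0).
Check: (v - proj_W(v)) · u_2 = 0  (should be 0).
Result: proj_W(v) = (35/17, 1/17, -24/17).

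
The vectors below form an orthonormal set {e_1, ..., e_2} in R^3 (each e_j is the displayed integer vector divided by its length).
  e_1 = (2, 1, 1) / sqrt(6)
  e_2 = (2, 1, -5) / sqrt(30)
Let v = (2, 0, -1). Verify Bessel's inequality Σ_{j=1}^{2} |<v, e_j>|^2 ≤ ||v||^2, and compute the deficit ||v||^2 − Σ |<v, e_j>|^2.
Σ |<v, e_j>|^2 = 21/5; ||v||^2 = 5; deficit = 4/5

Write each e_j = u_j / sqrt(<u_j, u_j>) where u_j is the displayed integer vector. Then <v, e_j> = <v, u_j> / sqrt(<u_j, u_j>), so |<v, e_j>|^2 = <v, u_j>^2 / <u_j, u_j>.
Coefficients: <v, e_1> = 3/sqrt(6), <v, e_2> = 9/sqrt(30).
Square and sum: Σ |<v, e_j>|^2 = 21/5.
Compute ||v||^2 = v·v = 5.
Deficit = 5 − 21/5 = 4/5 ≥ 0, confirming Bessel's inequality. (The deficit equals ||v − Σ <v,e_j> e_j||^2, the squared distance from v to span{e_j}.)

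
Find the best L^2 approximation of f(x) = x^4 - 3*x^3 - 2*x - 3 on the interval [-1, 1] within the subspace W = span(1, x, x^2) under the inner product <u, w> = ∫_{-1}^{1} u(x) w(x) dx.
g(x) = 6*x^2/7 - 19*x/5 - 108/35

The best approximation g ∈ W is the orthogonal projection of f onto W. Writing g = a_0 + a_1 x + a_2 x^2, the coefficients solve the normal equations G · a = b where
  G_{ij} = <φ_i, φ_j> and b_i = <f, φ_i>, with φ_0 = 1, φ_1 = x, φ_2 = x^2.
G =
  [2, 0, 2/3]
  [0, 2/3, 0]
  [2/3, 0, 2/5],
b = (-28/5, -38/15, -12/7).
Solving gives a_0 = -108/35, a_1 = -19/5, a_2 = 6/7, so
  g(x) = 6*x^2/7 - 19*x/5 - 108/35.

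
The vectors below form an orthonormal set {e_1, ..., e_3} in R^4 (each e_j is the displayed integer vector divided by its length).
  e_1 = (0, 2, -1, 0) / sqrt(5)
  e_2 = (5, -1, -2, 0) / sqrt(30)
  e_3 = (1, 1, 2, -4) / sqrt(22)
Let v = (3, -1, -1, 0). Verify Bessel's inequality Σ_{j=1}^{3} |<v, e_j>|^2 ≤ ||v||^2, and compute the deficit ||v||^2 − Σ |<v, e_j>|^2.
Σ |<v, e_j>|^2 = 11; ||v||^2 = 11; deficit = 0

Write each e_j = u_j / sqrt(<u_j, u_j>) where u_j is the displayed integer vector. Then <v, e_j> = <v, u_j> / sqrt(<u_j, u_j>), so |<v, e_j>|^2 = <v, u_j>^2 / <u_j, u_j>.
Coefficients: <v, e_1> = -1/sqrt(5), <v, e_2> = 18/sqrt(30), <v, e_3> = 0/sqrt(22).
Square and sum: Σ |<v, e_j>|^2 = 11.
Compute ||v||^2 = v·v = 11.
Deficit = 11 − 11 = 0 ≥ 0, confirming Bessel's inequality. (The deficit equals ||v − Σ <v,e_j> e_j||^2, the squared distance from v to span{e_j}.)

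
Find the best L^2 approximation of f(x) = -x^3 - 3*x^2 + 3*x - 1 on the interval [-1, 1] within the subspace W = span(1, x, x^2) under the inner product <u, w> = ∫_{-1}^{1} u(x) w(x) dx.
g(x) = -3*x^2 + 12*x/5 - 1

The best approximation g ∈ W is the orthogonal projection of f onto W. Writing g = a_0 + a_1 x + a_2 x^2, the coefficients solve the normal equations G · a = b where
  G_{ij} = <φ_i, φ_j> and b_i = <f, φ_i>, with φ_0 = 1, φ_1 = x, φ_2 = x^2.
G =
  [2, 0, 2/3]
  [0, 2/3, 0]
  [2/3, 0, 2/5],
b = (-4, 8/5, -28/15).
Solving gives a_0 = -1, a_1 = 12/5, a_2 = -3, so
  g(x) = -3*x^2 + 12*x/5 - 1.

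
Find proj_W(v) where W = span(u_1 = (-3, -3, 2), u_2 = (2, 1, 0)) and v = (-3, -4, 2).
proj_W(v) = (-95/29, -100/29, 70/29)

Set up U = [u_1 | ... | u_2] ∈ R^(3×2). The projector onto W = col(U) is P = U (U^T U)^(-1) U^T.
Compute U^T U =
  [22, -9]
  [-9, 5],
and U^T v = (25, -10).
Solve U^T U · c = U^T v for the coefficients: c = (35/29, 5/29). The projection is proj_W(v) = U c.
Check: (v - proj_W(v)) · u_1 = 0  (should be 0).
Check: (v - proj_W(v)) · u_2 = 0  (should be 0).
Result: proj_W(v) = (-95/29, -100/29, 70/29).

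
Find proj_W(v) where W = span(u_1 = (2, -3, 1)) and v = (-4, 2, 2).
proj_W(v) = (-12/7, 18/7, -6/7)

Set up U = [u_1 | ... | u_1] ∈ R^(3×1). The projector onto W = col(U) is P = U (U^T U)^(-1) U^T.
Compute U^T U =
  [14],
and U^T v = (-12).
Solve U^T U · c = U^T v for the coefficients: c = (-6/7). The projection is proj_W(v) = U c.
Check: (v - proj_W(v)) · u_1 = 0  (should be 0).
Result: proj_W(v) = (-12/7, 18/7, -6/7).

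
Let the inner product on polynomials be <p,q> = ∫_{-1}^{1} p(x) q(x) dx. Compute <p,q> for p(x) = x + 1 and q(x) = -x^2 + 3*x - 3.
<p,q> = -14/3

Expand the product: p(x)·q(x) = -x^3 + 2*x^2 - 3.
∫_{-1}^{1} of each monomial x^k gives [2/(k+1) if k even, 0 if k odd]. Integrating term-by-term (or equivalently evaluating the antiderivative F(x) = -x^4/4 + 2*x^3/3 - 3*x at the endpoints):
  F(1) − F(−1) = -31/12 − (25/12) = -14/3.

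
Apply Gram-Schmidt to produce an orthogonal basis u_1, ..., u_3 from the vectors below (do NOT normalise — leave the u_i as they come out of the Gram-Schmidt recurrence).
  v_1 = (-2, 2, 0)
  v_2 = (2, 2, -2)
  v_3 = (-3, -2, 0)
Orthogonal basis:
  u_1 = (-2, 2, 0)
  u_2 = (2, 2, -2)
  u_3 = (-5/6, -5/6, -5/3)

Apply the Gram-Schmidt recurrence
  u_1 = v_1
  u_i = v_i − Σ_{j<i} ((v_i · u_j) / (u_j · u_j)) · u_j.

Step by step this gives:
  u_1 = (-2, 2, 0)
  u_2 = (2, 2, -2)
  u_3 = (-5/6, -5/6, -5/3)

Orthogonality check:
  u_2 · u_1 = 0 (should be 0)
  u_3 · u_1 = 0 (should be 0)
  u_3 · u_2 = 0 (should be 0)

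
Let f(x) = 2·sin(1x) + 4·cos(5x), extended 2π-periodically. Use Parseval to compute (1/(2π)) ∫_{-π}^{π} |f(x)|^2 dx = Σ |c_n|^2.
Σ |c_n|^2 = 10

Expand |f|^2 and use orthogonality of {sin(nx), cos(mx)} on [-π, π]:
  ∫_{-π}^{π} sin(nx)^2 dx = π, ∫ cos(mx)^2 dx = π, and cross terms integrate to 0.
So ∫_{-π}^{π} f(x)^2 dx = 2^2 · π + 4^2 · π = (4 + 16)π.
Divide by 2π: (4 + 16)/2 = 10.
By Parseval, this equals Σ |c_n|^2.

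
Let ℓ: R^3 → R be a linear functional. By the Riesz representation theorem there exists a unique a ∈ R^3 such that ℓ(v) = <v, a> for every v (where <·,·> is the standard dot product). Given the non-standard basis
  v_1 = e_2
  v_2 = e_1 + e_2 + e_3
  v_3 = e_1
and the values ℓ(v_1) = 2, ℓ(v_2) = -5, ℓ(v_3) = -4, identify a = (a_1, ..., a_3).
a = (-4, 2, -3)

Write a = (a_1, ..., a_3) in the standard basis. For each basis vector v_i, ℓ(v_i) = <v_i, a> is a linear equation in the a_j's. Collect the n equations into a matrix system V a = ℓ, where row i of V is v_i (expressed in the standard basis). Since V is invertible (lower-triangular with 1s on the diagonal, up to permutation), solve by back-substitution:
  V =
[[0, 1, 0],
 [1, 1, 1],
 [1, 0, 0]]
  V a = (2, -5, -4)
Solving gives a = (-4, 2, -3).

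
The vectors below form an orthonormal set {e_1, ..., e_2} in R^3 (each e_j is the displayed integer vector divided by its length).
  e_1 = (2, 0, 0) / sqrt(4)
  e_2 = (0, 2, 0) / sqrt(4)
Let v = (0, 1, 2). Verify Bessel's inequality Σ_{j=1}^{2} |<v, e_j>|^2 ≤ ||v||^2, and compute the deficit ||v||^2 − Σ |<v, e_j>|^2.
Σ |<v, e_j>|^2 = 1; ||v||^2 = 5; deficit = 4

Write each e_j = u_j / sqrt(<u_j, u_j>) where u_j is the displayed integer vector. Then <v, e_j> = <v, u_j> / sqrt(<u_j, u_j>), so |<v, e_j>|^2 = <v, u_j>^2 / <u_j, u_j>.
Coefficients: <v, e_1> = 0/sqrt(4), <v, e_2> = 2/sqrt(4).
Square and sum: Σ |<v, e_j>|^2 = 1.
Compute ||v||^2 = v·v = 5.
Deficit = 5 − 1 = 4 ≥ 0, confirming Bessel's inequality. (The deficit equals ||v − Σ <v,e_j> e_j||^2, the squared distance from v to span{e_j}.)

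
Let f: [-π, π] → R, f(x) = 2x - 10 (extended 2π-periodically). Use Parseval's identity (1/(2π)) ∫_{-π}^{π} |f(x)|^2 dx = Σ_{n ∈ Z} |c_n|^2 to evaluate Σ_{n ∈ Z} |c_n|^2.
Σ |c_n|^2 = 4π^2/3 + 100

Expand and integrate term by term over [-π, π]:
  ∫ (2x)^2 dx = 4·(2π^3/3); ∫ 2·2·(-10)·x dx = 0 (odd integrand); ∫ (-10)^2 dx = 100·2π.
So (1/(2π)) ∫_{-π}^{π} (2x - 10)^2 dx = 4π^2/3 + 100 = 4π^2/3 + 100.
Parseval ⇒ Σ |c_n|^2 = 4π^2/3 + 100.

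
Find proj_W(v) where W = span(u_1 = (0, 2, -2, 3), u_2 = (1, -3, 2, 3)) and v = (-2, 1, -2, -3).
proj_W(v) = (-103/130, 251/130, -74/65, -198/65)

Set up U = [u_1 | ... | u_2] ∈ R^(4×2). The projector onto W = col(U) is P = U (U^T U)^(-1) U^T.
Compute U^T U =
  [17, -1]
  [-1, 23],
and U^T v = (-3, -18).
Solve U^T U · c = U^T v for the coefficients: c = (-29/130, -103/130). The projection is proj_W(v) = U c.
Check: (v - proj_W(v)) · u_1 = 0  (should be 0).
Check: (v - proj_W(v)) · u_2 = 0  (should be 0).
Result: proj_W(v) = (-103/130, 251/130, -74/65, -198/65).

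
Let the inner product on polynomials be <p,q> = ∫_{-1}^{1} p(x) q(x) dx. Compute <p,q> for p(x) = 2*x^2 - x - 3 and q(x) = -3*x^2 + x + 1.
<p,q> = -26/15

Expand the product: p(x)·q(x) = -6*x^4 + 5*x^3 + 10*x^2 - 4*x - 3.
∫_{-1}^{1} of each monomial x^k gives [2/(k+1) if k even, 0 if k odd]. Integrating term-by-term (or equivalently evaluating the antiderivative F(x) = -6*x^5/5 + 5*x^4/4 + 10*x^3/3 - 2*x^2 - 3*x at the endpoints):
  F(1) − F(−1) = -97/60 − (7/60) = -26/15.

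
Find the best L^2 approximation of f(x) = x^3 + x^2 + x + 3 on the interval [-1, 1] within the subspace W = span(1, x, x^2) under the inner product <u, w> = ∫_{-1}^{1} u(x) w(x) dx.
g(x) = x^2 + 8*x/5 + 3

The best approximation g ∈ W is the orthogonal projection of f onto W. Writing g = a_0 + a_1 x + a_2 x^2, the coefficients solve the normal equations G · a = b where
  G_{ij} = <φ_i, φ_j> and b_i = <f, φ_i>, with φ_0 = 1, φ_1 = x, φ_2 = x^2.
G =
  [2, 0, 2/3]
  [0, 2/3, 0]
  [2/3, 0, 2/5],
b = (20/3, 16/15, 12/5).
Solving gives a_0 = 3, a_1 = 8/5, a_2 = 1, so
  g(x) = x^2 + 8*x/5 + 3.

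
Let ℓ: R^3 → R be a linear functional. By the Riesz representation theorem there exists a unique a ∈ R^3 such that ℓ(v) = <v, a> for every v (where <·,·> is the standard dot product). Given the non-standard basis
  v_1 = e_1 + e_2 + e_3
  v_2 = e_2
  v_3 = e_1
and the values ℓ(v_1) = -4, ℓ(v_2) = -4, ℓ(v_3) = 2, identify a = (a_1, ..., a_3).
a = (2, -4, -2)

Write a = (a_1, ..., a_3) in the standard basis. For each basis vector v_i, ℓ(v_i) = <v_i, a> is a linear equation in the a_j's. Collect the n equations into a matrix system V a = ℓ, where row i of V is v_i (expressed in the standard basis). Since V is invertible (lower-triangular with 1s on the diagonal, up to permutation), solve by back-substitution:
  V =
[[1, 1, 1],
 [0, 1, 0],
 [1, 0, 0]]
  V a = (-4, -4, 2)
Solving gives a = (2, -4, -2).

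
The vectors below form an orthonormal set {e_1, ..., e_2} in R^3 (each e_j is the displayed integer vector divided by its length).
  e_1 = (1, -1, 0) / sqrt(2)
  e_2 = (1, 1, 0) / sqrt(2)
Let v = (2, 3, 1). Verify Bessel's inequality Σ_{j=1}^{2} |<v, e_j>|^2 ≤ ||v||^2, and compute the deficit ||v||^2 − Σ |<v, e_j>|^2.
Σ |<v, e_j>|^2 = 13; ||v||^2 = 14; deficit = 1

Write each e_j = u_j / sqrt(<u_j, u_j>) where u_j is the displayed integer vector. Then <v, e_j> = <v, u_j> / sqrt(<u_j, u_j>), so |<v, e_j>|^2 = <v, u_j>^2 / <u_j, u_j>.
Coefficients: <v, e_1> = -1/sqrt(2), <v, e_2> = 5/sqrt(2).
Square and sum: Σ |<v, e_j>|^2 = 13.
Compute ||v||^2 = v·v = 14.
Deficit = 14 − 13 = 1 ≥ 0, confirming Bessel's inequality. (The deficit equals ||v − Σ <v,e_j> e_j||^2, the squared distance from v to span{e_j}.)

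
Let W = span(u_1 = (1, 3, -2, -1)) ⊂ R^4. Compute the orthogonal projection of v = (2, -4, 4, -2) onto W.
proj_W(v) = (-16/15, -16/5, 32/15, 16/15)

Set up U = [u_1 | ... | u_1] ∈ R^(4×1). The projector onto W = col(U) is P = U (U^T U)^(-1) U^T.
Compute U^T U =
  [15],
and U^T v = (-16).
Solve U^T U · c = U^T v for the coefficients: c = (-16/15). The projection is proj_W(v) = U c.
Check: (v - proj_W(v)) · u_1 = 0  (should be 0).
Result: proj_W(v) = (-16/15, -16/5, 32/15, 16/15).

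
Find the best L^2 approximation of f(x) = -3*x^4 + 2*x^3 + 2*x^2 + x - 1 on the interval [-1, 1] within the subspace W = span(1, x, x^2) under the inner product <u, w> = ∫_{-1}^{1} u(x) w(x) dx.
g(x) = -4*x^2/7 + 11*x/5 - 26/35

The best approximation g ∈ W is the orthogonal projection of f onto W. Writing g = a_0 + a_1 x + a_2 x^2, the coefficients solve the normal equations G · a = b where
  G_{ij} = <φ_i, φ_j> and b_i = <f, φ_i>, with φ_0 = 1, φ_1 = x, φ_2 = x^2.
G =
  [2, 0, 2/3]
  [0, 2/3, 0]
  [2/3, 0, 2/5],
b = (-28/15, 22/15, -76/105).
Solving gives a_0 = -26/35, a_1 = 11/5, a_2 = -4/7, so
  g(x) = -4*x^2/7 + 11*x/5 - 26/35.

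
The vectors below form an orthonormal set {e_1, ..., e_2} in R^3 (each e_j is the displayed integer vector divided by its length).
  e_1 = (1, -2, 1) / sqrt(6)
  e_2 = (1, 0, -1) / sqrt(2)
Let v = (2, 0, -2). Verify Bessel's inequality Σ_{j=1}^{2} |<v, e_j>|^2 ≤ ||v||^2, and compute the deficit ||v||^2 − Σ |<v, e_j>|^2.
Σ |<v, e_j>|^2 = 8; ||v||^2 = 8; deficit = 0

Write each e_j = u_j / sqrt(<u_j, u_j>) where u_j is the displayed integer vector. Then <v, e_j> = <v, u_j> / sqrt(<u_j, u_j>), so |<v, e_j>|^2 = <v, u_j>^2 / <u_j, u_j>.
Coefficients: <v, e_1> = 0/sqrt(6), <v, e_2> = 4/sqrt(2).
Square and sum: Σ |<v, e_j>|^2 = 8.
Compute ||v||^2 = v·v = 8.
Deficit = 8 − 8 = 0 ≥ 0, confirming Bessel's inequality. (The deficit equals ||v − Σ <v,e_j> e_j||^2, the squared distance from v to span{e_j}.)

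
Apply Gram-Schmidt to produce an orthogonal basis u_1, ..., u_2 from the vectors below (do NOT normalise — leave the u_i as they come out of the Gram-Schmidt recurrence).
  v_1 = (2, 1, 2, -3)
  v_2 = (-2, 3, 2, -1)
Orthogonal basis:
  u_1 = (2, 1, 2, -3)
  u_2 = (-8/3, 8/3, 4/3, 0)

Apply the Gram-Schmidt recurrence
  u_1 = v_1
  u_i = v_i − Σ_{j<i} ((v_i · u_j) / (u_j · u_j)) · u_j.

Step by step this gives:
  u_1 = (2, 1, 2, -3)
  u_2 = (-8/3, 8/3, 4/3, 0)

Orthogonality check:
  u_2 · u_1 = 0 (should be 0)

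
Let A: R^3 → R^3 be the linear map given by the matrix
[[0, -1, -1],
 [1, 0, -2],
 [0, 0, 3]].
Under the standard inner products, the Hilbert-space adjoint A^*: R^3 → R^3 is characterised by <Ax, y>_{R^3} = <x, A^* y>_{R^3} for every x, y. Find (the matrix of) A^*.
A^* = A^T =
[[0, 1, 0],
 [-1, 0, 0],
 [-1, -2, 3]]

For real matrices with standard dot products, the defining identity <Ax, y> = <x, A^* y> gives (Ax)^T y = x^T (A^*) y, i.e. x^T A^T y = x^T (A^*) y. Since this holds for all x, y, we must have A^* = A^T. Therefore
A^* =
[[0, 1, 0],
 [-1, 0, 0],
 [-1, -2, 3]].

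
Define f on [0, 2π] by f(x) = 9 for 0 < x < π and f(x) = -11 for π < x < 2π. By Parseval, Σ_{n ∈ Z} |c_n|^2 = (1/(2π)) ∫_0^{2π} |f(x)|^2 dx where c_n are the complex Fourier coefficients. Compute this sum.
Σ |c_n|^2 = 101

Parseval equates the L^2 energy of f (normalised by 1/(2π)) with the ℓ^2 sum of its Fourier coefficients: (1/(2π)) ∫_0^{2π} |f|^2 = Σ |c_n|^2.
Compute the left side: (1/(2π)) [∫_0^π 9^2 dx + ∫_π^{2π} (-11)^2 dx] = (1/(2π)) · (81π + 121π) = (81 + 121)/2 = 101.
So Σ_{n ∈ Z} |c_n|^2 = 101.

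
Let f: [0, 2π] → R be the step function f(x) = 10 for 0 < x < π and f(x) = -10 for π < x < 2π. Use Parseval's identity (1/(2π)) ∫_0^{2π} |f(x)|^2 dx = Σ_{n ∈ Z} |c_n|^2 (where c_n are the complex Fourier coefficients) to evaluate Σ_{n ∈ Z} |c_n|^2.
Σ |c_n|^2 = 100

Parseval equates the L^2 energy of f (normalised by 1/(2π)) with the ℓ^2 sum of its Fourier coefficients: (1/(2π)) ∫_0^{2π} |f|^2 = Σ |c_n|^2.
Compute the left side: (1/(2π)) [∫_0^π 10^2 dx + ∫_π^{2π} (-10)^2 dx] = (1/(2π)) · (100π + 100π) = (100 + 100)/2 = 100.
So Σ_{n ∈ Z} |c_n|^2 = 100.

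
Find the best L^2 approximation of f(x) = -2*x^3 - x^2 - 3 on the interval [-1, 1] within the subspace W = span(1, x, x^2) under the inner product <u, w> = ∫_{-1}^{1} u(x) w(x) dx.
g(x) = -x^2 - 6*x/5 - 3

The best approximation g ∈ W is the orthogonal projection of f onto W. Writing g = a_0 + a_1 x + a_2 x^2, the coefficients solve the normal equations G · a = b where
  G_{ij} = <φ_i, φ_j> and b_i = <f, φ_i>, with φ_0 = 1, φ_1 = x, φ_2 = x^2.
G =
  [2, 0, 2/3]
  [0, 2/3, 0]
  [2/3, 0, 2/5],
b = (-20/3, -4/5, -12/5).
Solving gives a_0 = -3, a_1 = -6/5, a_2 = -1, so
  g(x) = -x^2 - 6*x/5 - 3.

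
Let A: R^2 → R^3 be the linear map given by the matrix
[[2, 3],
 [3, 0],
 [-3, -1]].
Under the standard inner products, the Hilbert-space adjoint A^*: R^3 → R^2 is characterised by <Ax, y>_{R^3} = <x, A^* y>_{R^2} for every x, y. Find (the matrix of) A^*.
A^* = A^T =
[[2, 3, -3],
 [3, 0, -1]]

For real matrices with standard dot products, the defining identity <Ax, y> = <x, A^* y> gives (Ax)^T y = x^T (A^*) y, i.e. x^T A^T y = x^T (A^*) y. Since this holds for all x, y, we must have A^* = A^T. Therefore
A^* =
[[2, 3, -3],
 [3, 0, -1]].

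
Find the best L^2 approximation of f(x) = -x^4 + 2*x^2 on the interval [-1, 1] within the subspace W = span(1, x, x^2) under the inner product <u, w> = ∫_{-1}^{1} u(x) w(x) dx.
g(x) = 8*x^2/7 + 3/35

The best approximation g ∈ W is the orthogonal projection of f onto W. Writing g = a_0 + a_1 x + a_2 x^2, the coefficients solve the normal equations G · a = b where
  G_{ij} = <φ_i, φ_j> and b_i = <f, φ_i>, with φ_0 = 1, φ_1 = x, φ_2 = x^2.
G =
  [2, 0, 2/3]
  [0, 2/3, 0]
  [2/3, 0, 2/5],
b = (14/15, 0, 18/35).
Solving gives a_0 = 3/35, a_1 = 0, a_2 = 8/7, so
  g(x) = 8*x^2/7 + 3/35.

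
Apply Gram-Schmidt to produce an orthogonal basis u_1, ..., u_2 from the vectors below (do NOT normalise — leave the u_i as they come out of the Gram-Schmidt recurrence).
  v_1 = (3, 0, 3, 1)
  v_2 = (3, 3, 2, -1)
Orthogonal basis:
  u_1 = (3, 0, 3, 1)
  u_2 = (15/19, 3, -4/19, -33/19)

Apply the Gram-Schmidt recurrence
  u_1 = v_1
  u_i = v_i − Σ_{j<i} ((v_i · u_j) / (u_j · u_j)) · u_j.

Step by step this gives:
  u_1 = (3, 0, 3, 1)
  u_2 = (15/19, 3, -4/19, -33/19)

Orthogonality check:
  u_2 · u_1 = 0 (should be 0)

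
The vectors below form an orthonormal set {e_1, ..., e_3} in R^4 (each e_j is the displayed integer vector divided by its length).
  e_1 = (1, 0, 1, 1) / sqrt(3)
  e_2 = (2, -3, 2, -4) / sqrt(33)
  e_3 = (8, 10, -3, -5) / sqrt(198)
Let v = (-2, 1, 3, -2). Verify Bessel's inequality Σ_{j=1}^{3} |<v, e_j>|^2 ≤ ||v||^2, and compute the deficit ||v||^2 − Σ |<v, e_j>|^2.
Σ |<v, e_j>|^2 = 35/18; ||v||^2 = 18; deficit = 289/18

Write each e_j = u_j / sqrt(<u_j, u_j>) where u_j is the displayed integer vector. Then <v, e_j> = <v, u_j> / sqrt(<u_j, u_j>), so |<v, e_j>|^2 = <v, u_j>^2 / <u_j, u_j>.
Coefficients: <v, e_1> = -1/sqrt(3), <v, e_2> = 7/sqrt(33), <v, e_3> = -5/sqrt(198).
Square and sum: Σ |<v, e_j>|^2 = 35/18.
Compute ||v||^2 = v·v = 18.
Deficit = 18 − 35/18 = 289/18 ≥ 0, confirming Bessel's inequality. (The deficit equals ||v − Σ <v,e_j> e_j||^2, the squared distance from v to span{e_j}.)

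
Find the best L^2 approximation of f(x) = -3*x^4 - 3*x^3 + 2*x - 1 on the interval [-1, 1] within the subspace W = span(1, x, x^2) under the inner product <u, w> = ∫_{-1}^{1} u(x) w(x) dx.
g(x) = -18*x^2/7 + x/5 - 26/35

The best approximation g ∈ W is the orthogonal projection of f onto W. Writing g = a_0 + a_1 x + a_2 x^2, the coefficients solve the normal equations G · a = b where
  G_{ij} = <φ_i, φ_j> and b_i = <f, φ_i>, with φ_0 = 1, φ_1 = x, φ_2 = x^2.
G =
  [2, 0, 2/3]
  [0, 2/3, 0]
  [2/3, 0, 2/5],
b = (-16/5, 2/15, -32/21).
Solving gives a_0 = -26/35, a_1 = 1/5, a_2 = -18/7, so
  g(x) = -18*x^2/7 + x/5 - 26/35.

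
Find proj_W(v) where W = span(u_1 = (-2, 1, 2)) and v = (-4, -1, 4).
proj_W(v) = (-10/3, 5/3, 10/3)

Set up U = [u_1 | ... | u_1] ∈ R^(3×1). The projector onto W = col(U) is P = U (U^T U)^(-1) U^T.
Compute U^T U =
  [9],
and U^T v = (15).
Solve U^T U · c = U^T v for the coefficients: c = (5/3). The projection is proj_W(v) = U c.
Check: (v - proj_W(v)) · u_1 = 0  (should be 0).
Result: proj_W(v) = (-10/3, 5/3, 10/3).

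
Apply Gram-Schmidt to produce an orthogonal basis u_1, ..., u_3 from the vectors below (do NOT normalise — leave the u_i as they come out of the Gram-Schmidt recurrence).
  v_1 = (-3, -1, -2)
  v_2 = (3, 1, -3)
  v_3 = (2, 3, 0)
Orthogonal basis:
  u_1 = (-3, -1, -2)
  u_2 = (15/7, 5/7, -25/7)
  u_3 = (-7/10, 21/10, 0)

Apply the Gram-Schmidt recurrence
  u_1 = v_1
  u_i = v_i − Σ_{j<i} ((v_i · u_j) / (u_j · u_j)) · u_j.

Step by step this gives:
  u_1 = (-3, -1, -2)
  u_2 = (15/7, 5/7, -25/7)
  u_3 = (-7/10, 21/10, 0)

Orthogonality check:
  u_2 · u_1 = 0 (should be 0)
  u_3 · u_1 = 0 (should be 0)
  u_3 · u_2 = 0 (should be 0)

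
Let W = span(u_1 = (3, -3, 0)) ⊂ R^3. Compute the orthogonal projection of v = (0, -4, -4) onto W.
proj_W(v) = (2, -2, 0)

Set up U = [u_1 | ... | u_1] ∈ R^(3×1). The projector onto W = col(U) is P = U (U^T U)^(-1) U^T.
Compute U^T U =
  [18],
and U^T v = (12).
Solve U^T U · c = U^T v for the coefficients: c = (2/3). The projection is proj_W(v) = U c.
Check: (v - proj_W(v)) · u_1 = 0  (should be 0).
Result: proj_W(v) = (2, -2, 0).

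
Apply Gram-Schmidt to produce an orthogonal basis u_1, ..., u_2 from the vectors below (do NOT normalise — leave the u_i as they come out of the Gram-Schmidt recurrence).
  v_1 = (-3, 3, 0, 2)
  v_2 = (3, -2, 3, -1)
Orthogonal basis:
  u_1 = (-3, 3, 0, 2)
  u_2 = (15/22, 7/22, 3, 6/11)

Apply the Gram-Schmidt recurrence
  u_1 = v_1
  u_i = v_i − Σ_{j<i} ((v_i · u_j) / (u_j · u_j)) · u_j.

Step by step this gives:
  u_1 = (-3, 3, 0, 2)
  u_2 = (15/22, 7/22, 3, 6/11)

Orthogonality check:
  u_2 · u_1 = 0 (should be 0)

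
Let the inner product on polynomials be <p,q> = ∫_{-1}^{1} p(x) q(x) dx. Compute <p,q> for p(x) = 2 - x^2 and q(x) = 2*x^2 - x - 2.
<p,q> = -24/5

Expand the product: p(x)·q(x) = -2*x^4 + x^3 + 6*x^2 - 2*x - 4.
∫_{-1}^{1} of each monomial x^k gives [2/(k+1) if k even, 0 if k odd]. Integrating term-by-term (or equivalently evaluating the antiderivative F(x) = -2*x^5/5 + x^4/4 + 2*x^3 - x^2 - 4*x at the endpoints):
  F(1) − F(−1) = -63/20 − (33/20) = -24/5.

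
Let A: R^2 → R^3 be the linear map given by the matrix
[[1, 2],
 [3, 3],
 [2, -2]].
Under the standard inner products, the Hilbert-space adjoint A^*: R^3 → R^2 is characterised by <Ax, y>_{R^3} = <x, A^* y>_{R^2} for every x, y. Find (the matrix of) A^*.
A^* = A^T =
[[1, 3, 2],
 [2, 3, -2]]

For real matrices with standard dot products, the defining identity <Ax, y> = <x, A^* y> gives (Ax)^T y = x^T (A^*) y, i.e. x^T A^T y = x^T (A^*) y. Since this holds for all x, y, we must have A^* = A^T. Therefore
A^* =
[[1, 3, 2],
 [2, 3, -2]].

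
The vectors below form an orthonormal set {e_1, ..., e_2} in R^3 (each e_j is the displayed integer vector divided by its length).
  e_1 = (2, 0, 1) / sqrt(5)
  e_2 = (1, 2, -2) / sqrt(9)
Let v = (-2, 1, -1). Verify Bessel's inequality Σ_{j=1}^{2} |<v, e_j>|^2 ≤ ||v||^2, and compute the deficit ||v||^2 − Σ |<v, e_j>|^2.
Σ |<v, e_j>|^2 = 49/9; ||v||^2 = 6; deficit = 5/9

Write each e_j = u_j / sqrt(<u_j, u_j>) where u_j is the displayed integer vector. Then <v, e_j> = <v, u_j> / sqrt(<u_j, u_j>), so |<v, e_j>|^2 = <v, u_j>^2 / <u_j, u_j>.
Coefficients: <v, e_1> = -5/sqrt(5), <v, e_2> = 2/sqrt(9).
Square and sum: Σ |<v, e_j>|^2 = 49/9.
Compute ||v||^2 = v·v = 6.
Deficit = 6 − 49/9 = 5/9 ≥ 0, confirming Bessel's inequality. (The deficit equals ||v − Σ <v,e_j> e_j||^2, the squared distance from v to span{e_j}.)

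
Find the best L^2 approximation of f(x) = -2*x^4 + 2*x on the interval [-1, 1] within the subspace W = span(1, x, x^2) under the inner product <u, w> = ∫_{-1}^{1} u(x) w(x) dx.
g(x) = -12*x^2/7 + 2*x + 6/35

The best approximation g ∈ W is the orthogonal projection of f onto W. Writing g = a_0 + a_1 x + a_2 x^2, the coefficients solve the normal equations G · a = b where
  G_{ij} = <φ_i, φ_j> and b_i = <f, φ_i>, with φ_0 = 1, φ_1 = x, φ_2 = x^2.
G =
  [2, 0, 2/3]
  [0, 2/3, 0]
  [2/3, 0, 2/5],
b = (-4/5, 4/3, -4/7).
Solving gives a_0 = 6/35, a_1 = 2, a_2 = -12/7, so
  g(x) = -12*x^2/7 + 2*x + 6/35.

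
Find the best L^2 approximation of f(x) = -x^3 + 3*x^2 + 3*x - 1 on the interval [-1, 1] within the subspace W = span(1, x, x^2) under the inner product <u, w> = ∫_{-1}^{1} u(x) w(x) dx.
g(x) = 3*x^2 + 12*x/5 - 1

The best approximation g ∈ W is the orthogonal projection of f onto W. Writing g = a_0 + a_1 x + a_2 x^2, the coefficients solve the normal equations G · a = b where
  G_{ij} = <φ_i, φ_j> and b_i = <f, φ_i>, with φ_0 = 1, φ_1 = x, φ_2 = x^2.
G =
  [2, 0, 2/3]
  [0, 2/3, 0]
  [2/3, 0, 2/5],
b = (0, 8/5, 8/15).
Solving gives a_0 = -1, a_1 = 12/5, a_2 = 3, so
  g(x) = 3*x^2 + 12*x/5 - 1.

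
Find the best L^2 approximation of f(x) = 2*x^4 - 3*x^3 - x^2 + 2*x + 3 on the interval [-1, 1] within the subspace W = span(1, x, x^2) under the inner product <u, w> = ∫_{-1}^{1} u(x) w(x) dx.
g(x) = 5*x^2/7 + x/5 + 99/35

The best approximation g ∈ W is the orthogonal projection of f onto W. Writing g = a_0 + a_1 x + a_2 x^2, the coefficients solve the normal equations G · a = b where
  G_{ij} = <φ_i, φ_j> and b_i = <f, φ_i>, with φ_0 = 1, φ_1 = x, φ_2 = x^2.
G =
  [2, 0, 2/3]
  [0, 2/3, 0]
  [2/3, 0, 2/5],
b = (92/15, 2/15, 76/35).
Solving gives a_0 = 99/35, a_1 = 1/5, a_2 = 5/7, so
  g(x) = 5*x^2/7 + x/5 + 99/35.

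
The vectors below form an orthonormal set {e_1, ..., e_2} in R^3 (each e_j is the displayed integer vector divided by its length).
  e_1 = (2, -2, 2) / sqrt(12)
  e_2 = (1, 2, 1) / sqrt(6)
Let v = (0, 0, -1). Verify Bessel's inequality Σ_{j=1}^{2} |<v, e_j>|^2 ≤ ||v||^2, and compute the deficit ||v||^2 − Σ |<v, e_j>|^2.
Σ |<v, e_j>|^2 = 1/2; ||v||^2 = 1; deficit = 1/2

Write each e_j = u_j / sqrt(<u_j, u_j>) where u_j is the displayed integer vector. Then <v, e_j> = <v, u_j> / sqrt(<u_j, u_j>), so |<v, e_j>|^2 = <v, u_j>^2 / <u_j, u_j>.
Coefficients: <v, e_1> = -2/sqrt(12), <v, e_2> = -1/sqrt(6).
Square and sum: Σ |<v, e_j>|^2 = 1/2.
Compute ||v||^2 = v·v = 1.
Deficit = 1 − 1/2 = 1/2 ≥ 0, confirming Bessel's inequality. (The deficit equals ||v − Σ <v,e_j> e_j||^2, the squared distance from v to span{e_j}.)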